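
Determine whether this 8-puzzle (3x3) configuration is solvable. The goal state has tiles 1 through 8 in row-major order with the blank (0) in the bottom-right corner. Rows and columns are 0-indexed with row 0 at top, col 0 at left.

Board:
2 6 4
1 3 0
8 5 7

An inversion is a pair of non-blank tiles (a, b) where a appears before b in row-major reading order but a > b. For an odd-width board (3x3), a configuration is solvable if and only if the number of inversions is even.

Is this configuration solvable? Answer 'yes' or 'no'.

Inversions (pairs i<j in row-major order where tile[i] > tile[j] > 0): 9
9 is odd, so the puzzle is not solvable.

Answer: no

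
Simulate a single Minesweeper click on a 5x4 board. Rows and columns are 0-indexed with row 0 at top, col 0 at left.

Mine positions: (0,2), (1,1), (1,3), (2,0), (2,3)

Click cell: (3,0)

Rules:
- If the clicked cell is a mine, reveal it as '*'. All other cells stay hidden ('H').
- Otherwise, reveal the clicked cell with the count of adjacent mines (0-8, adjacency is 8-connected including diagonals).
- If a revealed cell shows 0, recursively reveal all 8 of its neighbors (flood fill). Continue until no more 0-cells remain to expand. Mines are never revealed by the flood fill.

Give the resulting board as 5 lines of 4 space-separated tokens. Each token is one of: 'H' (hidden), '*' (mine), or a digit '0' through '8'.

H H H H
H H H H
H H H H
1 H H H
H H H H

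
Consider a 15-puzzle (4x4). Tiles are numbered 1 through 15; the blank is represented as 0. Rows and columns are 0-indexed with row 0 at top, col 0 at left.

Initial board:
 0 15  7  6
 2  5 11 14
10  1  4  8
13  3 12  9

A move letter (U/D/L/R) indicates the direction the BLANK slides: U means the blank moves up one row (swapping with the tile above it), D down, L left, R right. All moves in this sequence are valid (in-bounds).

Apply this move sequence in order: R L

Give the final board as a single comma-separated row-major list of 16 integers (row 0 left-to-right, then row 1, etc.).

Answer: 0, 15, 7, 6, 2, 5, 11, 14, 10, 1, 4, 8, 13, 3, 12, 9

Derivation:
After move 1 (R):
15  0  7  6
 2  5 11 14
10  1  4  8
13  3 12  9

After move 2 (L):
 0 15  7  6
 2  5 11 14
10  1  4  8
13  3 12  9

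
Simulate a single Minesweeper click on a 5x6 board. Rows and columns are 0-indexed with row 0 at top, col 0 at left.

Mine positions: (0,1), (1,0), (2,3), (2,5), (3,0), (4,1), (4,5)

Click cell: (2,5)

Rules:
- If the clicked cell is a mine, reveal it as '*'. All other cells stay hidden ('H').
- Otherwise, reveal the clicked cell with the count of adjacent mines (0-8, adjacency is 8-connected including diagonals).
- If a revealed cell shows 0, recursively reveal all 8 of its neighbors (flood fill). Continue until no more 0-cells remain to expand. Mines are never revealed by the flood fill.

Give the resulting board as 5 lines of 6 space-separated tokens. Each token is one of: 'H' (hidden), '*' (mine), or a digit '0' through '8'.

H H H H H H
H H H H H H
H H H H H *
H H H H H H
H H H H H H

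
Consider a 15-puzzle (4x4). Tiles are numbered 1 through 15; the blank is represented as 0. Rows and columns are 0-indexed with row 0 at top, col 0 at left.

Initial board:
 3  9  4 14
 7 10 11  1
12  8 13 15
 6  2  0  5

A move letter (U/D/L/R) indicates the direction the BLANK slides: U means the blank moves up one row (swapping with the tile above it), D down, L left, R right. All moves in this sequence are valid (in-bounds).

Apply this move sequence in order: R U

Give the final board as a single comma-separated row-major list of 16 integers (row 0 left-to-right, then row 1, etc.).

Answer: 3, 9, 4, 14, 7, 10, 11, 1, 12, 8, 13, 0, 6, 2, 5, 15

Derivation:
After move 1 (R):
 3  9  4 14
 7 10 11  1
12  8 13 15
 6  2  5  0

After move 2 (U):
 3  9  4 14
 7 10 11  1
12  8 13  0
 6  2  5 15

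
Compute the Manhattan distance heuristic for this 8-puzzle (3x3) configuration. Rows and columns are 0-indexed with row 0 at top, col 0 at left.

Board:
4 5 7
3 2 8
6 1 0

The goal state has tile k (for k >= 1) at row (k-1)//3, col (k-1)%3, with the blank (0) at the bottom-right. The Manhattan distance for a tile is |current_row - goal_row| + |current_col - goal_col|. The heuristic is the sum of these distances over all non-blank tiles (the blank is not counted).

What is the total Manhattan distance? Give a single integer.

Answer: 18

Derivation:
Tile 4: at (0,0), goal (1,0), distance |0-1|+|0-0| = 1
Tile 5: at (0,1), goal (1,1), distance |0-1|+|1-1| = 1
Tile 7: at (0,2), goal (2,0), distance |0-2|+|2-0| = 4
Tile 3: at (1,0), goal (0,2), distance |1-0|+|0-2| = 3
Tile 2: at (1,1), goal (0,1), distance |1-0|+|1-1| = 1
Tile 8: at (1,2), goal (2,1), distance |1-2|+|2-1| = 2
Tile 6: at (2,0), goal (1,2), distance |2-1|+|0-2| = 3
Tile 1: at (2,1), goal (0,0), distance |2-0|+|1-0| = 3
Sum: 1 + 1 + 4 + 3 + 1 + 2 + 3 + 3 = 18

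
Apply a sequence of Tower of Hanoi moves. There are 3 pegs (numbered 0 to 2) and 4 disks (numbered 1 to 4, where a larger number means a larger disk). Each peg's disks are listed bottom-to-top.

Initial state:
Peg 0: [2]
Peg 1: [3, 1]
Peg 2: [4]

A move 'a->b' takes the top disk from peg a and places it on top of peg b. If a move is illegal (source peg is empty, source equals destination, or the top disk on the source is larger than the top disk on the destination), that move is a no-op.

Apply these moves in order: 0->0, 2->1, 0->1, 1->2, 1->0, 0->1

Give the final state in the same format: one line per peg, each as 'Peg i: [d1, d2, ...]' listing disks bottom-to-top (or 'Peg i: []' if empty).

After move 1 (0->0):
Peg 0: [2]
Peg 1: [3, 1]
Peg 2: [4]

After move 2 (2->1):
Peg 0: [2]
Peg 1: [3, 1]
Peg 2: [4]

After move 3 (0->1):
Peg 0: [2]
Peg 1: [3, 1]
Peg 2: [4]

After move 4 (1->2):
Peg 0: [2]
Peg 1: [3]
Peg 2: [4, 1]

After move 5 (1->0):
Peg 0: [2]
Peg 1: [3]
Peg 2: [4, 1]

After move 6 (0->1):
Peg 0: []
Peg 1: [3, 2]
Peg 2: [4, 1]

Answer: Peg 0: []
Peg 1: [3, 2]
Peg 2: [4, 1]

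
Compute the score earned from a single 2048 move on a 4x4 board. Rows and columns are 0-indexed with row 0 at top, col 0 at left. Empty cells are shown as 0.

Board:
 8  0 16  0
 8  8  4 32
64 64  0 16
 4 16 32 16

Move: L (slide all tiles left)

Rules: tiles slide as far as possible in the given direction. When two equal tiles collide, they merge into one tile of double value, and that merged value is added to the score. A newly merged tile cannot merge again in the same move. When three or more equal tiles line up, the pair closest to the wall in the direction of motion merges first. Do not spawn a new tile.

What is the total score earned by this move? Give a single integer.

Slide left:
row 0: [8, 0, 16, 0] -> [8, 16, 0, 0]  score +0 (running 0)
row 1: [8, 8, 4, 32] -> [16, 4, 32, 0]  score +16 (running 16)
row 2: [64, 64, 0, 16] -> [128, 16, 0, 0]  score +128 (running 144)
row 3: [4, 16, 32, 16] -> [4, 16, 32, 16]  score +0 (running 144)
Board after move:
  8  16   0   0
 16   4  32   0
128  16   0   0
  4  16  32  16

Answer: 144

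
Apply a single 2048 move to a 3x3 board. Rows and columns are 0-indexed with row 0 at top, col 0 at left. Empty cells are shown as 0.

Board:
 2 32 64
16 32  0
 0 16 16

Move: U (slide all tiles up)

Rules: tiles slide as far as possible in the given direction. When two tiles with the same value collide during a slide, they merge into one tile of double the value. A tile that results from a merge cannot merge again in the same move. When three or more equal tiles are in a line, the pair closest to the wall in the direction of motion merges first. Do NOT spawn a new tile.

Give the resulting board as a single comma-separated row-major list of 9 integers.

Answer: 2, 64, 64, 16, 16, 16, 0, 0, 0

Derivation:
Slide up:
col 0: [2, 16, 0] -> [2, 16, 0]
col 1: [32, 32, 16] -> [64, 16, 0]
col 2: [64, 0, 16] -> [64, 16, 0]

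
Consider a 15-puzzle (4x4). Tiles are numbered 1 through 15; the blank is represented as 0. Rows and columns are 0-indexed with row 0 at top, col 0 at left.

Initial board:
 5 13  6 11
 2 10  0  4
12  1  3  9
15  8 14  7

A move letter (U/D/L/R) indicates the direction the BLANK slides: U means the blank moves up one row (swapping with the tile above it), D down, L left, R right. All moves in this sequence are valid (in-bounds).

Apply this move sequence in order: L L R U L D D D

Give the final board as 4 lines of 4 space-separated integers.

After move 1 (L):
 5 13  6 11
 2  0 10  4
12  1  3  9
15  8 14  7

After move 2 (L):
 5 13  6 11
 0  2 10  4
12  1  3  9
15  8 14  7

After move 3 (R):
 5 13  6 11
 2  0 10  4
12  1  3  9
15  8 14  7

After move 4 (U):
 5  0  6 11
 2 13 10  4
12  1  3  9
15  8 14  7

After move 5 (L):
 0  5  6 11
 2 13 10  4
12  1  3  9
15  8 14  7

After move 6 (D):
 2  5  6 11
 0 13 10  4
12  1  3  9
15  8 14  7

After move 7 (D):
 2  5  6 11
12 13 10  4
 0  1  3  9
15  8 14  7

After move 8 (D):
 2  5  6 11
12 13 10  4
15  1  3  9
 0  8 14  7

Answer:  2  5  6 11
12 13 10  4
15  1  3  9
 0  8 14  7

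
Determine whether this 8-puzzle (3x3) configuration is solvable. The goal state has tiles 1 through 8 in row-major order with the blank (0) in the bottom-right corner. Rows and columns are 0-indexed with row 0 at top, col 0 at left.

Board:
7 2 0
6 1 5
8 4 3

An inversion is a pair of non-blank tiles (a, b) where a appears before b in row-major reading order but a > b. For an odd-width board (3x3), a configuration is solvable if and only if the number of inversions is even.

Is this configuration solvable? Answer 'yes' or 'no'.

Inversions (pairs i<j in row-major order where tile[i] > tile[j] > 0): 16
16 is even, so the puzzle is solvable.

Answer: yes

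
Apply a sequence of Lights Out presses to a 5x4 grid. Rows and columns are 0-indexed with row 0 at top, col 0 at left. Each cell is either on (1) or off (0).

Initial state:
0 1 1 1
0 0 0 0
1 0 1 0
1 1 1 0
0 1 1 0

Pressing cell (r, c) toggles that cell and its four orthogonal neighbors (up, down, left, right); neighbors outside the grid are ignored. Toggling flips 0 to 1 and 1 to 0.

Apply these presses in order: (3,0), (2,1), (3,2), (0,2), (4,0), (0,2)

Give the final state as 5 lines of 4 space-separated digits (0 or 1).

After press 1 at (3,0):
0 1 1 1
0 0 0 0
0 0 1 0
0 0 1 0
1 1 1 0

After press 2 at (2,1):
0 1 1 1
0 1 0 0
1 1 0 0
0 1 1 0
1 1 1 0

After press 3 at (3,2):
0 1 1 1
0 1 0 0
1 1 1 0
0 0 0 1
1 1 0 0

After press 4 at (0,2):
0 0 0 0
0 1 1 0
1 1 1 0
0 0 0 1
1 1 0 0

After press 5 at (4,0):
0 0 0 0
0 1 1 0
1 1 1 0
1 0 0 1
0 0 0 0

After press 6 at (0,2):
0 1 1 1
0 1 0 0
1 1 1 0
1 0 0 1
0 0 0 0

Answer: 0 1 1 1
0 1 0 0
1 1 1 0
1 0 0 1
0 0 0 0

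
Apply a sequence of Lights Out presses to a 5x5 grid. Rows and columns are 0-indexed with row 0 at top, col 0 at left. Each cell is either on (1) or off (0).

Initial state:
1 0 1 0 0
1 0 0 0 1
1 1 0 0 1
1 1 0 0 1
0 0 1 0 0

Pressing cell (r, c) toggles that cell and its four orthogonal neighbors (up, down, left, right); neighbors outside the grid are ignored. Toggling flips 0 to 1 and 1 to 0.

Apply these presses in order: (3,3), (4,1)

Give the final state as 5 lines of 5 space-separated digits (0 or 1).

After press 1 at (3,3):
1 0 1 0 0
1 0 0 0 1
1 1 0 1 1
1 1 1 1 0
0 0 1 1 0

After press 2 at (4,1):
1 0 1 0 0
1 0 0 0 1
1 1 0 1 1
1 0 1 1 0
1 1 0 1 0

Answer: 1 0 1 0 0
1 0 0 0 1
1 1 0 1 1
1 0 1 1 0
1 1 0 1 0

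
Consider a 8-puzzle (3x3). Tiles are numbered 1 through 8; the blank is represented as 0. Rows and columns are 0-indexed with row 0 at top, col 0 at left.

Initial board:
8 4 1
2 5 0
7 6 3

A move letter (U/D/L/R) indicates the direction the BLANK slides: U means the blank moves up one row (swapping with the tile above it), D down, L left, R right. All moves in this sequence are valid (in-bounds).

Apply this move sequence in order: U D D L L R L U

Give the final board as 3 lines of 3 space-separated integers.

Answer: 8 4 1
0 5 3
2 7 6

Derivation:
After move 1 (U):
8 4 0
2 5 1
7 6 3

After move 2 (D):
8 4 1
2 5 0
7 6 3

After move 3 (D):
8 4 1
2 5 3
7 6 0

After move 4 (L):
8 4 1
2 5 3
7 0 6

After move 5 (L):
8 4 1
2 5 3
0 7 6

After move 6 (R):
8 4 1
2 5 3
7 0 6

After move 7 (L):
8 4 1
2 5 3
0 7 6

After move 8 (U):
8 4 1
0 5 3
2 7 6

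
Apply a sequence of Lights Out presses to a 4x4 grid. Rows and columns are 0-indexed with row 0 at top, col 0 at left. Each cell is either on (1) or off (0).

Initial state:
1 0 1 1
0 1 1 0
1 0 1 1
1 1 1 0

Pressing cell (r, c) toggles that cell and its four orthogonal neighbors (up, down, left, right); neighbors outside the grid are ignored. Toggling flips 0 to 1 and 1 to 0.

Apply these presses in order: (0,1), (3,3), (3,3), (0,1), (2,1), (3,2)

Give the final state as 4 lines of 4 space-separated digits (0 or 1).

Answer: 1 0 1 1
0 0 1 0
0 1 1 1
1 1 0 1

Derivation:
After press 1 at (0,1):
0 1 0 1
0 0 1 0
1 0 1 1
1 1 1 0

After press 2 at (3,3):
0 1 0 1
0 0 1 0
1 0 1 0
1 1 0 1

After press 3 at (3,3):
0 1 0 1
0 0 1 0
1 0 1 1
1 1 1 0

After press 4 at (0,1):
1 0 1 1
0 1 1 0
1 0 1 1
1 1 1 0

After press 5 at (2,1):
1 0 1 1
0 0 1 0
0 1 0 1
1 0 1 0

After press 6 at (3,2):
1 0 1 1
0 0 1 0
0 1 1 1
1 1 0 1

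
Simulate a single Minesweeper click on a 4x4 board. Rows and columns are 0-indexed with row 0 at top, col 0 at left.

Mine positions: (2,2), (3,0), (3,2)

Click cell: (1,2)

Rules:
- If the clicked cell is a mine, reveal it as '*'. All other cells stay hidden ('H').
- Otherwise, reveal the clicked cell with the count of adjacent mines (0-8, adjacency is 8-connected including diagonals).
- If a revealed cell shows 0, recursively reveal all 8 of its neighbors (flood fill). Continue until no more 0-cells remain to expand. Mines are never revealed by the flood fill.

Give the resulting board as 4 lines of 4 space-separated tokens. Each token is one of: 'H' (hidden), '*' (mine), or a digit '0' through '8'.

H H H H
H H 1 H
H H H H
H H H H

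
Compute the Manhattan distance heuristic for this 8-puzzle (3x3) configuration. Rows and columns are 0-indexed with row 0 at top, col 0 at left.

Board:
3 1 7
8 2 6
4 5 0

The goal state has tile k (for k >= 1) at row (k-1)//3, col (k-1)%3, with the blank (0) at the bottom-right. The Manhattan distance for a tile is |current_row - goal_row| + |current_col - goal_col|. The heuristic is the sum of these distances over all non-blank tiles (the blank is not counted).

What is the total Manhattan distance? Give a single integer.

Answer: 12

Derivation:
Tile 3: at (0,0), goal (0,2), distance |0-0|+|0-2| = 2
Tile 1: at (0,1), goal (0,0), distance |0-0|+|1-0| = 1
Tile 7: at (0,2), goal (2,0), distance |0-2|+|2-0| = 4
Tile 8: at (1,0), goal (2,1), distance |1-2|+|0-1| = 2
Tile 2: at (1,1), goal (0,1), distance |1-0|+|1-1| = 1
Tile 6: at (1,2), goal (1,2), distance |1-1|+|2-2| = 0
Tile 4: at (2,0), goal (1,0), distance |2-1|+|0-0| = 1
Tile 5: at (2,1), goal (1,1), distance |2-1|+|1-1| = 1
Sum: 2 + 1 + 4 + 2 + 1 + 0 + 1 + 1 = 12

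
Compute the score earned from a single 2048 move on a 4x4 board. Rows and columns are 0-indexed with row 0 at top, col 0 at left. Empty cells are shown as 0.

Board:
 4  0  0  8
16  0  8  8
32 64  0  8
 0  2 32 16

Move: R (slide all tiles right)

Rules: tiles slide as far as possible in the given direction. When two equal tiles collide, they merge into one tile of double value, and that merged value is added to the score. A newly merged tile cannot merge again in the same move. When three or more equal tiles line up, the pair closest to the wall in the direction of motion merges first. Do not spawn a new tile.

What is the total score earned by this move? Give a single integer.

Answer: 16

Derivation:
Slide right:
row 0: [4, 0, 0, 8] -> [0, 0, 4, 8]  score +0 (running 0)
row 1: [16, 0, 8, 8] -> [0, 0, 16, 16]  score +16 (running 16)
row 2: [32, 64, 0, 8] -> [0, 32, 64, 8]  score +0 (running 16)
row 3: [0, 2, 32, 16] -> [0, 2, 32, 16]  score +0 (running 16)
Board after move:
 0  0  4  8
 0  0 16 16
 0 32 64  8
 0  2 32 16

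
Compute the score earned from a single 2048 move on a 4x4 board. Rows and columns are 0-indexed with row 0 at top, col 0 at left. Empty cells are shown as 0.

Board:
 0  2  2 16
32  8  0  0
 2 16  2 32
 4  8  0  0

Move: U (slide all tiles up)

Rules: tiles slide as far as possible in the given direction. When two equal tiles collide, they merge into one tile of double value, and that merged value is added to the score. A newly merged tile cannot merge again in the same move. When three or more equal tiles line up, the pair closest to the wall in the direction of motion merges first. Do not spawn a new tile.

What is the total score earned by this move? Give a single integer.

Answer: 4

Derivation:
Slide up:
col 0: [0, 32, 2, 4] -> [32, 2, 4, 0]  score +0 (running 0)
col 1: [2, 8, 16, 8] -> [2, 8, 16, 8]  score +0 (running 0)
col 2: [2, 0, 2, 0] -> [4, 0, 0, 0]  score +4 (running 4)
col 3: [16, 0, 32, 0] -> [16, 32, 0, 0]  score +0 (running 4)
Board after move:
32  2  4 16
 2  8  0 32
 4 16  0  0
 0  8  0  0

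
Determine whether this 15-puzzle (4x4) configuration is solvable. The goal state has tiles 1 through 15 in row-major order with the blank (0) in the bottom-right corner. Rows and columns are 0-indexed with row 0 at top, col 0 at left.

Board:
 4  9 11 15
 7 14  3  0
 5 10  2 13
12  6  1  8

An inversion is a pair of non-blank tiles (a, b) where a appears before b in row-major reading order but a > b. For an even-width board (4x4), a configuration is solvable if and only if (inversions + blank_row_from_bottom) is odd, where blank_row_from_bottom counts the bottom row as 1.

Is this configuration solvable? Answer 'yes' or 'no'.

Inversions: 60
Blank is in row 1 (0-indexed from top), which is row 3 counting from the bottom (bottom = 1).
60 + 3 = 63, which is odd, so the puzzle is solvable.

Answer: yes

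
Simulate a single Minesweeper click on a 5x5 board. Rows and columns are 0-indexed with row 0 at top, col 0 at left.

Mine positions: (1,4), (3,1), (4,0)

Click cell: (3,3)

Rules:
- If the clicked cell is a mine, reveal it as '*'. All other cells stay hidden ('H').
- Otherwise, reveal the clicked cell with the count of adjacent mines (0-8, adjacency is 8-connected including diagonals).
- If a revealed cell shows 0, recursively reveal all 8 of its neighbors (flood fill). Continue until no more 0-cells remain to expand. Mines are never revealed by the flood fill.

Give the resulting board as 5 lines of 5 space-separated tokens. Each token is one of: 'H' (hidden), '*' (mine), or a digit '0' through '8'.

H H H H H
H H H H H
H H 1 1 1
H H 1 0 0
H H 1 0 0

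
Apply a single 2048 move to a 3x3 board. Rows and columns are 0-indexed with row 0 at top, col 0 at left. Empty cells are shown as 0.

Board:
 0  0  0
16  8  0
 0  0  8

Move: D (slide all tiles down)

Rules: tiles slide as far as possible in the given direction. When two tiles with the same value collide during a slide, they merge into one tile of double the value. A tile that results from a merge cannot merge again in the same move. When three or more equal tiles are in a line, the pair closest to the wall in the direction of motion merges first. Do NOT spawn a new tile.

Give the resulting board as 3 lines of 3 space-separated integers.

Answer:  0  0  0
 0  0  0
16  8  8

Derivation:
Slide down:
col 0: [0, 16, 0] -> [0, 0, 16]
col 1: [0, 8, 0] -> [0, 0, 8]
col 2: [0, 0, 8] -> [0, 0, 8]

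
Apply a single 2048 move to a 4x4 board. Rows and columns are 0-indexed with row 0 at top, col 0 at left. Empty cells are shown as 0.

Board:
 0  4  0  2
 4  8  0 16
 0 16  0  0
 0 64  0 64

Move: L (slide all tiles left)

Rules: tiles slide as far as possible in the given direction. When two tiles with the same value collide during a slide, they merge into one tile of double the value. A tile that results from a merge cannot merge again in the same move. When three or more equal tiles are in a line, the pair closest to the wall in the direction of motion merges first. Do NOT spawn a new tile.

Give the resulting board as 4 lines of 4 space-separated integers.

Slide left:
row 0: [0, 4, 0, 2] -> [4, 2, 0, 0]
row 1: [4, 8, 0, 16] -> [4, 8, 16, 0]
row 2: [0, 16, 0, 0] -> [16, 0, 0, 0]
row 3: [0, 64, 0, 64] -> [128, 0, 0, 0]

Answer:   4   2   0   0
  4   8  16   0
 16   0   0   0
128   0   0   0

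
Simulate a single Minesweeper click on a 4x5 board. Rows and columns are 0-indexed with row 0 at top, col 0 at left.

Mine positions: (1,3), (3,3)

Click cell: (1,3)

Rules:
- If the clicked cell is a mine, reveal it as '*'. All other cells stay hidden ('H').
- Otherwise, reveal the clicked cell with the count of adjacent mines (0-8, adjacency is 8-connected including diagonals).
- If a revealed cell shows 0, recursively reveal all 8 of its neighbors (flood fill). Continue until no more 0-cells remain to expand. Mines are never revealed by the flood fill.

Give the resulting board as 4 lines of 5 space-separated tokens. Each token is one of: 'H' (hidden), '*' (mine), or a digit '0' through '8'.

H H H H H
H H H * H
H H H H H
H H H H H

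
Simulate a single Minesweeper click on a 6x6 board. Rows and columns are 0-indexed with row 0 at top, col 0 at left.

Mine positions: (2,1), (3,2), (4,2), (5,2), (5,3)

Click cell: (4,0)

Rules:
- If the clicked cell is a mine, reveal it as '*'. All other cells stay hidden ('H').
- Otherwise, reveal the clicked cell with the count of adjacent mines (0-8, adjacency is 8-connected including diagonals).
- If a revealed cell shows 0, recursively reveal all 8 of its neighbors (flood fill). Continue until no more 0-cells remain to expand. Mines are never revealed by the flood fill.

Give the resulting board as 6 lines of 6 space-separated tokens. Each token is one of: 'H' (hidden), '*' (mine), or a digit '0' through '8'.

H H H H H H
H H H H H H
H H H H H H
1 3 H H H H
0 3 H H H H
0 2 H H H H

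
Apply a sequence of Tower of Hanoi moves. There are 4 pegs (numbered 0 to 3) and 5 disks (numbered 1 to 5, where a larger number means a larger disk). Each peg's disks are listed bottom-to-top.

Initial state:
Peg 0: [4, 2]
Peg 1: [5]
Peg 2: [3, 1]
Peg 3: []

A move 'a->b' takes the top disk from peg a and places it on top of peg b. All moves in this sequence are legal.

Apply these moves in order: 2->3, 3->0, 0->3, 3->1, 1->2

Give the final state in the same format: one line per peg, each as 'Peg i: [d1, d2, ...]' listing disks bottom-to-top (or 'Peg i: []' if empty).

After move 1 (2->3):
Peg 0: [4, 2]
Peg 1: [5]
Peg 2: [3]
Peg 3: [1]

After move 2 (3->0):
Peg 0: [4, 2, 1]
Peg 1: [5]
Peg 2: [3]
Peg 3: []

After move 3 (0->3):
Peg 0: [4, 2]
Peg 1: [5]
Peg 2: [3]
Peg 3: [1]

After move 4 (3->1):
Peg 0: [4, 2]
Peg 1: [5, 1]
Peg 2: [3]
Peg 3: []

After move 5 (1->2):
Peg 0: [4, 2]
Peg 1: [5]
Peg 2: [3, 1]
Peg 3: []

Answer: Peg 0: [4, 2]
Peg 1: [5]
Peg 2: [3, 1]
Peg 3: []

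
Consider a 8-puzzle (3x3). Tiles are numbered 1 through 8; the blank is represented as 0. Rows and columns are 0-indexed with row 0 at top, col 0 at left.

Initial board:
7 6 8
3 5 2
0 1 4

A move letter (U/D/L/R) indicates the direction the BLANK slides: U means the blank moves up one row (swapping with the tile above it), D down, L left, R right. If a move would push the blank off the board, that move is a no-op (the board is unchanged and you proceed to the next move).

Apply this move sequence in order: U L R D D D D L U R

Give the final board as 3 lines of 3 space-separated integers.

After move 1 (U):
7 6 8
0 5 2
3 1 4

After move 2 (L):
7 6 8
0 5 2
3 1 4

After move 3 (R):
7 6 8
5 0 2
3 1 4

After move 4 (D):
7 6 8
5 1 2
3 0 4

After move 5 (D):
7 6 8
5 1 2
3 0 4

After move 6 (D):
7 6 8
5 1 2
3 0 4

After move 7 (D):
7 6 8
5 1 2
3 0 4

After move 8 (L):
7 6 8
5 1 2
0 3 4

After move 9 (U):
7 6 8
0 1 2
5 3 4

After move 10 (R):
7 6 8
1 0 2
5 3 4

Answer: 7 6 8
1 0 2
5 3 4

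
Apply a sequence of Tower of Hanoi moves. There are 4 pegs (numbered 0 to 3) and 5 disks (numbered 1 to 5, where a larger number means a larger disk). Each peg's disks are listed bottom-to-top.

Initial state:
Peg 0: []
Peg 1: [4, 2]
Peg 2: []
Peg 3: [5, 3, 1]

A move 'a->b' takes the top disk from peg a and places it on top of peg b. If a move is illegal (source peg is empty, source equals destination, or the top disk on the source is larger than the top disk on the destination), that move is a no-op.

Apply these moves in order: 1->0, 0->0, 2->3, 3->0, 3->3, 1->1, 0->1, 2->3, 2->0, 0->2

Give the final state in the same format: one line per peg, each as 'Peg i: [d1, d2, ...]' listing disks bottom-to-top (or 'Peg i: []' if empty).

After move 1 (1->0):
Peg 0: [2]
Peg 1: [4]
Peg 2: []
Peg 3: [5, 3, 1]

After move 2 (0->0):
Peg 0: [2]
Peg 1: [4]
Peg 2: []
Peg 3: [5, 3, 1]

After move 3 (2->3):
Peg 0: [2]
Peg 1: [4]
Peg 2: []
Peg 3: [5, 3, 1]

After move 4 (3->0):
Peg 0: [2, 1]
Peg 1: [4]
Peg 2: []
Peg 3: [5, 3]

After move 5 (3->3):
Peg 0: [2, 1]
Peg 1: [4]
Peg 2: []
Peg 3: [5, 3]

After move 6 (1->1):
Peg 0: [2, 1]
Peg 1: [4]
Peg 2: []
Peg 3: [5, 3]

After move 7 (0->1):
Peg 0: [2]
Peg 1: [4, 1]
Peg 2: []
Peg 3: [5, 3]

After move 8 (2->3):
Peg 0: [2]
Peg 1: [4, 1]
Peg 2: []
Peg 3: [5, 3]

After move 9 (2->0):
Peg 0: [2]
Peg 1: [4, 1]
Peg 2: []
Peg 3: [5, 3]

After move 10 (0->2):
Peg 0: []
Peg 1: [4, 1]
Peg 2: [2]
Peg 3: [5, 3]

Answer: Peg 0: []
Peg 1: [4, 1]
Peg 2: [2]
Peg 3: [5, 3]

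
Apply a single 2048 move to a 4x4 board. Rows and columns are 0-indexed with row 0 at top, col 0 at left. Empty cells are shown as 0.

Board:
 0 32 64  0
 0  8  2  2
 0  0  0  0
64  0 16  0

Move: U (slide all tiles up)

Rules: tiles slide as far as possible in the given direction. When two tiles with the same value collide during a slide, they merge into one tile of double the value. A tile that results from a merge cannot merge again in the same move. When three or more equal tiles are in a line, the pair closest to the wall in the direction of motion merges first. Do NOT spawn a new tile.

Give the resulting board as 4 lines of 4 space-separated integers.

Answer: 64 32 64  2
 0  8  2  0
 0  0 16  0
 0  0  0  0

Derivation:
Slide up:
col 0: [0, 0, 0, 64] -> [64, 0, 0, 0]
col 1: [32, 8, 0, 0] -> [32, 8, 0, 0]
col 2: [64, 2, 0, 16] -> [64, 2, 16, 0]
col 3: [0, 2, 0, 0] -> [2, 0, 0, 0]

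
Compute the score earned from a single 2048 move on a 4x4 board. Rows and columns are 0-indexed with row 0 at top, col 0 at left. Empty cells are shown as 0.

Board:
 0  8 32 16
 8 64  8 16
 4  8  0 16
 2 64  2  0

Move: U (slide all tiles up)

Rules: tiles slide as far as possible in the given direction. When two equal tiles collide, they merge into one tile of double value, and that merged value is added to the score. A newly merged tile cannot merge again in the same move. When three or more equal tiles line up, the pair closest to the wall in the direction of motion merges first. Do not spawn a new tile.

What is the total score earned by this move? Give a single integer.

Answer: 32

Derivation:
Slide up:
col 0: [0, 8, 4, 2] -> [8, 4, 2, 0]  score +0 (running 0)
col 1: [8, 64, 8, 64] -> [8, 64, 8, 64]  score +0 (running 0)
col 2: [32, 8, 0, 2] -> [32, 8, 2, 0]  score +0 (running 0)
col 3: [16, 16, 16, 0] -> [32, 16, 0, 0]  score +32 (running 32)
Board after move:
 8  8 32 32
 4 64  8 16
 2  8  2  0
 0 64  0  0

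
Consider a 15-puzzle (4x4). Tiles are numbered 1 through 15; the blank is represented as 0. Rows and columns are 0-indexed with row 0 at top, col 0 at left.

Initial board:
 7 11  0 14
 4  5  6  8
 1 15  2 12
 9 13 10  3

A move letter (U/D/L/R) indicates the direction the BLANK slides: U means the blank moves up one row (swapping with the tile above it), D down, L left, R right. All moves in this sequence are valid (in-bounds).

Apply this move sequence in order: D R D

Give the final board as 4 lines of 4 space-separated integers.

After move 1 (D):
 7 11  6 14
 4  5  0  8
 1 15  2 12
 9 13 10  3

After move 2 (R):
 7 11  6 14
 4  5  8  0
 1 15  2 12
 9 13 10  3

After move 3 (D):
 7 11  6 14
 4  5  8 12
 1 15  2  0
 9 13 10  3

Answer:  7 11  6 14
 4  5  8 12
 1 15  2  0
 9 13 10  3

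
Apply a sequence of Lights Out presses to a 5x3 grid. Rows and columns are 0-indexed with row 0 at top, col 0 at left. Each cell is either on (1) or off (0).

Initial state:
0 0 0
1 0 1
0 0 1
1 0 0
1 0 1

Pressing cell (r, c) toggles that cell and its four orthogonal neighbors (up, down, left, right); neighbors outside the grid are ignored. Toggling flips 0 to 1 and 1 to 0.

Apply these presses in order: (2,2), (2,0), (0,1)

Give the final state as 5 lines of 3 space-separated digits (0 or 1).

Answer: 1 1 1
0 1 0
1 0 0
0 0 1
1 0 1

Derivation:
After press 1 at (2,2):
0 0 0
1 0 0
0 1 0
1 0 1
1 0 1

After press 2 at (2,0):
0 0 0
0 0 0
1 0 0
0 0 1
1 0 1

After press 3 at (0,1):
1 1 1
0 1 0
1 0 0
0 0 1
1 0 1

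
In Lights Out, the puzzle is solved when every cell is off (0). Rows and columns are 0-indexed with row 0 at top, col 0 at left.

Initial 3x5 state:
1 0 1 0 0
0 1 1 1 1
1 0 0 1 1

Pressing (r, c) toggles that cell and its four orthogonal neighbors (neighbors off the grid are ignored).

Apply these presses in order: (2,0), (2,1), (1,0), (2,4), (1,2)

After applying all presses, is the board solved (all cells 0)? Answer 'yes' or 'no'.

After press 1 at (2,0):
1 0 1 0 0
1 1 1 1 1
0 1 0 1 1

After press 2 at (2,1):
1 0 1 0 0
1 0 1 1 1
1 0 1 1 1

After press 3 at (1,0):
0 0 1 0 0
0 1 1 1 1
0 0 1 1 1

After press 4 at (2,4):
0 0 1 0 0
0 1 1 1 0
0 0 1 0 0

After press 5 at (1,2):
0 0 0 0 0
0 0 0 0 0
0 0 0 0 0

Lights still on: 0

Answer: yes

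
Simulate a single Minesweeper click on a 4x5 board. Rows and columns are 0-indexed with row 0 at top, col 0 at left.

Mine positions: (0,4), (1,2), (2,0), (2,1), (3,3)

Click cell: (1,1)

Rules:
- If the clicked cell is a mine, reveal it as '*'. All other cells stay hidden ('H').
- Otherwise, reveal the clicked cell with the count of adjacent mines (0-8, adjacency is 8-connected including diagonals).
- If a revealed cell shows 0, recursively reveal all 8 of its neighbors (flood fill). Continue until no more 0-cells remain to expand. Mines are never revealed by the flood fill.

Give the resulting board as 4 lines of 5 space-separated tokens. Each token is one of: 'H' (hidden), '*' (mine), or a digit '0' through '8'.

H H H H H
H 3 H H H
H H H H H
H H H H H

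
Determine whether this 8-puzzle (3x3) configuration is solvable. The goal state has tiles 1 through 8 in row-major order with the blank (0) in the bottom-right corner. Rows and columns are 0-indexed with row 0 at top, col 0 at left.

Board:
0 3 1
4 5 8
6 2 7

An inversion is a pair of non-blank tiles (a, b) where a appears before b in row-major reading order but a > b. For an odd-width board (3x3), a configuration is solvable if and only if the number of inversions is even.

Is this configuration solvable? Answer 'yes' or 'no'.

Answer: yes

Derivation:
Inversions (pairs i<j in row-major order where tile[i] > tile[j] > 0): 8
8 is even, so the puzzle is solvable.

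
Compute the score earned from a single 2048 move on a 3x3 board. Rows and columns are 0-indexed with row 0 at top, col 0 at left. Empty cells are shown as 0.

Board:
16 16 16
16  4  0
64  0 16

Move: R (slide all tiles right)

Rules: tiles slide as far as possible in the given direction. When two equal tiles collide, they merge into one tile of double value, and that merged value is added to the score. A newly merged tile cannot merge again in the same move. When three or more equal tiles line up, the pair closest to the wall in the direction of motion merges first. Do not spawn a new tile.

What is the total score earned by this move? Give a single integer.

Slide right:
row 0: [16, 16, 16] -> [0, 16, 32]  score +32 (running 32)
row 1: [16, 4, 0] -> [0, 16, 4]  score +0 (running 32)
row 2: [64, 0, 16] -> [0, 64, 16]  score +0 (running 32)
Board after move:
 0 16 32
 0 16  4
 0 64 16

Answer: 32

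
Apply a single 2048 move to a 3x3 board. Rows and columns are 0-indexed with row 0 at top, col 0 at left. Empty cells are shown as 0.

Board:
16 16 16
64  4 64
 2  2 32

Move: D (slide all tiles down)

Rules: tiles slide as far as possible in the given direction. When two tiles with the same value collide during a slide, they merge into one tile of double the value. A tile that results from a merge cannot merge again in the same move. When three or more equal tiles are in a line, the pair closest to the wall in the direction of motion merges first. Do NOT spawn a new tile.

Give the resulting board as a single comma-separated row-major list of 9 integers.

Slide down:
col 0: [16, 64, 2] -> [16, 64, 2]
col 1: [16, 4, 2] -> [16, 4, 2]
col 2: [16, 64, 32] -> [16, 64, 32]

Answer: 16, 16, 16, 64, 4, 64, 2, 2, 32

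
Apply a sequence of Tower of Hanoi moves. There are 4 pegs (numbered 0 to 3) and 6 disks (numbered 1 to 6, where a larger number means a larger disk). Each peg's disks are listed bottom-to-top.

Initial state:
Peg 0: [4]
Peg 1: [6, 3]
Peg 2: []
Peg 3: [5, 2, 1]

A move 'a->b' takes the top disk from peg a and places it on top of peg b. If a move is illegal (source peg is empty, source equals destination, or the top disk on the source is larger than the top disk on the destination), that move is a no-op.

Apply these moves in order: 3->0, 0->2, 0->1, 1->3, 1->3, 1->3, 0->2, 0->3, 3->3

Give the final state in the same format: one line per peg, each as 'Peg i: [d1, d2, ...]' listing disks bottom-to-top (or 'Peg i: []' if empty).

Answer: Peg 0: [4]
Peg 1: [6, 3]
Peg 2: [1]
Peg 3: [5, 2]

Derivation:
After move 1 (3->0):
Peg 0: [4, 1]
Peg 1: [6, 3]
Peg 2: []
Peg 3: [5, 2]

After move 2 (0->2):
Peg 0: [4]
Peg 1: [6, 3]
Peg 2: [1]
Peg 3: [5, 2]

After move 3 (0->1):
Peg 0: [4]
Peg 1: [6, 3]
Peg 2: [1]
Peg 3: [5, 2]

After move 4 (1->3):
Peg 0: [4]
Peg 1: [6, 3]
Peg 2: [1]
Peg 3: [5, 2]

After move 5 (1->3):
Peg 0: [4]
Peg 1: [6, 3]
Peg 2: [1]
Peg 3: [5, 2]

After move 6 (1->3):
Peg 0: [4]
Peg 1: [6, 3]
Peg 2: [1]
Peg 3: [5, 2]

After move 7 (0->2):
Peg 0: [4]
Peg 1: [6, 3]
Peg 2: [1]
Peg 3: [5, 2]

After move 8 (0->3):
Peg 0: [4]
Peg 1: [6, 3]
Peg 2: [1]
Peg 3: [5, 2]

After move 9 (3->3):
Peg 0: [4]
Peg 1: [6, 3]
Peg 2: [1]
Peg 3: [5, 2]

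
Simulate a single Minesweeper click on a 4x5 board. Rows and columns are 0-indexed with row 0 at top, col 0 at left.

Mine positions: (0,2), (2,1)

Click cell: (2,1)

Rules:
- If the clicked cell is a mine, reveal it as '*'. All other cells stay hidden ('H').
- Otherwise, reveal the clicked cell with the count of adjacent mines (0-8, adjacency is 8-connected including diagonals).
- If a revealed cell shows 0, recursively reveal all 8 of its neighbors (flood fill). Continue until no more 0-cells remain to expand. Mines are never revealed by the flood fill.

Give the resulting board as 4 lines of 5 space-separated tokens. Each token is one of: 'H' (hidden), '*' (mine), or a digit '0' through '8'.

H H H H H
H H H H H
H * H H H
H H H H H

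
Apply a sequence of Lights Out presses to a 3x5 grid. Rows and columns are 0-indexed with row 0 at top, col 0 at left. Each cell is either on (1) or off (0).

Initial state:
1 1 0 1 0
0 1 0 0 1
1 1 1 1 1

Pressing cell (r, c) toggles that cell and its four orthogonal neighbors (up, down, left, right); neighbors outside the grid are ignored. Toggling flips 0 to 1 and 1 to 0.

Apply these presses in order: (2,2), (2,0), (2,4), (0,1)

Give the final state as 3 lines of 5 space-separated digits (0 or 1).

Answer: 0 0 1 1 0
1 0 1 0 0
0 1 0 1 0

Derivation:
After press 1 at (2,2):
1 1 0 1 0
0 1 1 0 1
1 0 0 0 1

After press 2 at (2,0):
1 1 0 1 0
1 1 1 0 1
0 1 0 0 1

After press 3 at (2,4):
1 1 0 1 0
1 1 1 0 0
0 1 0 1 0

After press 4 at (0,1):
0 0 1 1 0
1 0 1 0 0
0 1 0 1 0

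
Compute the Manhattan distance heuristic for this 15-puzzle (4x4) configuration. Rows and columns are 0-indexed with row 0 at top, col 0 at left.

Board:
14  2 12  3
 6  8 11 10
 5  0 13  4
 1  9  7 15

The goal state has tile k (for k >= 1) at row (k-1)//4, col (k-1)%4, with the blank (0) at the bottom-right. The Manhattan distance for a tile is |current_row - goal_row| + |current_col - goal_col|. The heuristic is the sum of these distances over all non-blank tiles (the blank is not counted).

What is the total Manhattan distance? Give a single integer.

Tile 14: (0,0)->(3,1) = 4
Tile 2: (0,1)->(0,1) = 0
Tile 12: (0,2)->(2,3) = 3
Tile 3: (0,3)->(0,2) = 1
Tile 6: (1,0)->(1,1) = 1
Tile 8: (1,1)->(1,3) = 2
Tile 11: (1,2)->(2,2) = 1
Tile 10: (1,3)->(2,1) = 3
Tile 5: (2,0)->(1,0) = 1
Tile 13: (2,2)->(3,0) = 3
Tile 4: (2,3)->(0,3) = 2
Tile 1: (3,0)->(0,0) = 3
Tile 9: (3,1)->(2,0) = 2
Tile 7: (3,2)->(1,2) = 2
Tile 15: (3,3)->(3,2) = 1
Sum: 4 + 0 + 3 + 1 + 1 + 2 + 1 + 3 + 1 + 3 + 2 + 3 + 2 + 2 + 1 = 29

Answer: 29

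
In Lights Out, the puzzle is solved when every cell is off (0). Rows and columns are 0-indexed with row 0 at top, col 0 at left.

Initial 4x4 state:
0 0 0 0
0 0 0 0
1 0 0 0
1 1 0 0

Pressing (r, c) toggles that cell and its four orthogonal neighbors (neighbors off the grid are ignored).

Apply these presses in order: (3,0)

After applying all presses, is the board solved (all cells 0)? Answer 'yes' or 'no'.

Answer: yes

Derivation:
After press 1 at (3,0):
0 0 0 0
0 0 0 0
0 0 0 0
0 0 0 0

Lights still on: 0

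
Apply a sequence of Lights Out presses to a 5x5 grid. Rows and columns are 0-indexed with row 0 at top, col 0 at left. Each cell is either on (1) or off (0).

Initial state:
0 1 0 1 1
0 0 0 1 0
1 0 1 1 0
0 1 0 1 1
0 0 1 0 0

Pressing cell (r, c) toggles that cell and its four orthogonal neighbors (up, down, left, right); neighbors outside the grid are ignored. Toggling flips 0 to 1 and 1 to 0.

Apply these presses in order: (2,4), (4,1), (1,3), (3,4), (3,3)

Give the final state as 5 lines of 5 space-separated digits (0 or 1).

Answer: 0 1 0 0 1
0 0 1 0 0
1 0 1 0 0
0 0 1 1 0
1 1 0 1 1

Derivation:
After press 1 at (2,4):
0 1 0 1 1
0 0 0 1 1
1 0 1 0 1
0 1 0 1 0
0 0 1 0 0

After press 2 at (4,1):
0 1 0 1 1
0 0 0 1 1
1 0 1 0 1
0 0 0 1 0
1 1 0 0 0

After press 3 at (1,3):
0 1 0 0 1
0 0 1 0 0
1 0 1 1 1
0 0 0 1 0
1 1 0 0 0

After press 4 at (3,4):
0 1 0 0 1
0 0 1 0 0
1 0 1 1 0
0 0 0 0 1
1 1 0 0 1

After press 5 at (3,3):
0 1 0 0 1
0 0 1 0 0
1 0 1 0 0
0 0 1 1 0
1 1 0 1 1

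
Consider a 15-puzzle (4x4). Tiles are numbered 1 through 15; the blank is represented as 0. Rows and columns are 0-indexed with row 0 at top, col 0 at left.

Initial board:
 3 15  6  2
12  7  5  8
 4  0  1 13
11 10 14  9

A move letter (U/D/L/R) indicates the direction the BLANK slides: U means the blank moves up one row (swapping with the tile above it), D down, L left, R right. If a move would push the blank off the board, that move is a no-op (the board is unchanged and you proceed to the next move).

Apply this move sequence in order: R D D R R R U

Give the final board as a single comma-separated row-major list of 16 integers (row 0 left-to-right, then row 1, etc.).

Answer: 3, 15, 6, 2, 12, 7, 5, 8, 4, 1, 14, 0, 11, 10, 9, 13

Derivation:
After move 1 (R):
 3 15  6  2
12  7  5  8
 4  1  0 13
11 10 14  9

After move 2 (D):
 3 15  6  2
12  7  5  8
 4  1 14 13
11 10  0  9

After move 3 (D):
 3 15  6  2
12  7  5  8
 4  1 14 13
11 10  0  9

After move 4 (R):
 3 15  6  2
12  7  5  8
 4  1 14 13
11 10  9  0

After move 5 (R):
 3 15  6  2
12  7  5  8
 4  1 14 13
11 10  9  0

After move 6 (R):
 3 15  6  2
12  7  5  8
 4  1 14 13
11 10  9  0

After move 7 (U):
 3 15  6  2
12  7  5  8
 4  1 14  0
11 10  9 13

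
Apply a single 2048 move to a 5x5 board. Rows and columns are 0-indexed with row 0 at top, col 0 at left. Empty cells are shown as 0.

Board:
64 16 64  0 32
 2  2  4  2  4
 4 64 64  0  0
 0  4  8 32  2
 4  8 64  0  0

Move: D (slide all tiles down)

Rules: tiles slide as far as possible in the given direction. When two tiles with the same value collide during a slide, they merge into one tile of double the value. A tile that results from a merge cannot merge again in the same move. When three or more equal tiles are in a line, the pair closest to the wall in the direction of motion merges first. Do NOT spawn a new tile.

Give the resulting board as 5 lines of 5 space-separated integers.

Slide down:
col 0: [64, 2, 4, 0, 4] -> [0, 0, 64, 2, 8]
col 1: [16, 2, 64, 4, 8] -> [16, 2, 64, 4, 8]
col 2: [64, 4, 64, 8, 64] -> [64, 4, 64, 8, 64]
col 3: [0, 2, 0, 32, 0] -> [0, 0, 0, 2, 32]
col 4: [32, 4, 0, 2, 0] -> [0, 0, 32, 4, 2]

Answer:  0 16 64  0  0
 0  2  4  0  0
64 64 64  0 32
 2  4  8  2  4
 8  8 64 32  2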